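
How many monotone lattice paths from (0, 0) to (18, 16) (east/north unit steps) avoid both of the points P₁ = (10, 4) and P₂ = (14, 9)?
Number of paths = 1849814340

Inclusion–exclusion. Total paths: C(34, 18) = 2203961430. Through P₁: C(14, 10)·C(20, 8) = 126095970. Through P₂: C(23, 14)·C(11, 4) = 269672700. Since P₁ is strictly southwest of P₂, a monotone path through both must visit P₁ then P₂; paths through both = C(14, 10)·C(9, 4)·C(11, 4) = 41621580. Avoid both = 2203961430 − 126095970 − 269672700 + 41621580 = 1849814340.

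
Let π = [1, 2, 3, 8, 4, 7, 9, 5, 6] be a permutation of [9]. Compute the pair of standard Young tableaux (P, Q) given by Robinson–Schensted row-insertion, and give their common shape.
P = [1, 2, 3, 4, 5, 6] / [7, 9] / [8];  Q = [1, 2, 3, 4, 6, 7] / [5, 9] / [8];  common shape = (6, 2, 1)

Row-insert the values π_1, π_2, … into P one at a time, bumping the leftmost entry strictly greater than the inserted value down to the next row. The recording tableau Q records, in position (i, j), the step at which that cell was added to P.
  Insert 1 (step 1): P = [1];  Q = [1]
  Insert 2 (step 2): P = [1, 2];  Q = [1, 2]
  Insert 3 (step 3): P = [1, 2, 3];  Q = [1, 2, 3]
  Insert 8 (step 4): P = [1, 2, 3, 8];  Q = [1, 2, 3, 4]
  Insert 4 (step 5): P = [1, 2, 3, 4] / [8];  Q = [1, 2, 3, 4] / [5]
  Insert 7 (step 6): P = [1, 2, 3, 4, 7] / [8];  Q = [1, 2, 3, 4, 6] / [5]
  Insert 9 (step 7): P = [1, 2, 3, 4, 7, 9] / [8];  Q = [1, 2, 3, 4, 6, 7] / [5]
  Insert 5 (step 8): P = [1, 2, 3, 4, 5, 9] / [7] / [8];  Q = [1, 2, 3, 4, 6, 7] / [5] / [8]
  Insert 6 (step 9): P = [1, 2, 3, 4, 5, 6] / [7, 9] / [8];  Q = [1, 2, 3, 4, 6, 7] / [5, 9] / [8]
Final shape: (6, 2, 1).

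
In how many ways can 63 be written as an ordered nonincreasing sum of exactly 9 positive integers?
p(63, 9 parts) = 71362

Partitions of n into exactly k parts are in bijection with partitions of n − k into at most k parts (subtract 1 from each part). So p(63, exactly 9) = p(54, parts ≤ 9). Computing via the recurrence p(m, j) = p(m, j−1) + p(m−j, j) gives 71362.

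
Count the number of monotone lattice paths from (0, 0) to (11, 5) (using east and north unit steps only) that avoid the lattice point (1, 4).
Number of paths = 4313

Total paths from (0, 0) to (11, 5): C(16, 11) = 4368. Paths through (1, 4): (paths (0, 0) → (1, 4)) × (paths (1, 4) → (11, 5)) = C(5, 1) · C(11, 10) = 5 · 11 = 55. Avoidance count = 4368 − 55 = 4313.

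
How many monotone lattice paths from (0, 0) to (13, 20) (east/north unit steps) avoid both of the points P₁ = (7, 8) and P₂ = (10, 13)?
Number of paths = 359662380

Inclusion–exclusion. Total paths: C(33, 13) = 573166440. Through P₁: C(15, 7)·C(18, 6) = 119459340. Through P₂: C(23, 10)·C(10, 3) = 137287920. Since P₁ is strictly southwest of P₂, a monotone path through both must visit P₁ then P₂; paths through both = C(15, 7)·C(8, 3)·C(10, 3) = 43243200. Avoid both = 573166440 − 119459340 − 137287920 + 43243200 = 359662380.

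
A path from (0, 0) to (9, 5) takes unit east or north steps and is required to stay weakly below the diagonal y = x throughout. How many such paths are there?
Number of paths = 1001

By the reflection principle (André's argument), the number of monotone paths to (9, 5) with n ≤ m that never go above y = x is C(14, 9) − C(14, 10) = 2002 − 1001 = 1001.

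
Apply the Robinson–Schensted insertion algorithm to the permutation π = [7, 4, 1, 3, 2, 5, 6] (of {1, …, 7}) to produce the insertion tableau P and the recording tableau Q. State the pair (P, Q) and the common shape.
P = [1, 2, 5, 6] / [3] / [4] / [7];  Q = [1, 4, 6, 7] / [2] / [3] / [5];  common shape = (4, 1, 1, 1)

Row-insert the values π_1, π_2, … into P one at a time, bumping the leftmost entry strictly greater than the inserted value down to the next row. The recording tableau Q records, in position (i, j), the step at which that cell was added to P.
  Insert 7 (step 1): P = [7];  Q = [1]
  Insert 4 (step 2): P = [4] / [7];  Q = [1] / [2]
  Insert 1 (step 3): P = [1] / [4] / [7];  Q = [1] / [2] / [3]
  Insert 3 (step 4): P = [1, 3] / [4] / [7];  Q = [1, 4] / [2] / [3]
  Insert 2 (step 5): P = [1, 2] / [3] / [4] / [7];  Q = [1, 4] / [2] / [3] / [5]
  Insert 5 (step 6): P = [1, 2, 5] / [3] / [4] / [7];  Q = [1, 4, 6] / [2] / [3] / [5]
  Insert 6 (step 7): P = [1, 2, 5, 6] / [3] / [4] / [7];  Q = [1, 4, 6, 7] / [2] / [3] / [5]
Final shape: (4, 1, 1, 1).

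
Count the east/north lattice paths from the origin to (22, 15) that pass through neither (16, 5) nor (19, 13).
Number of paths = 5761084818

Inclusion–exclusion. Total paths: C(37, 22) = 9364199760. Through P₁: C(21, 16)·C(16, 6) = 162954792. Through P₂: C(32, 19)·C(5, 3) = 3473736000. Since P₁ is strictly southwest of P₂, a monotone path through both must visit P₁ then P₂; paths through both = C(21, 16)·C(11, 3)·C(5, 3) = 33575850. Avoid both = 9364199760 − 162954792 − 3473736000 + 33575850 = 5761084818.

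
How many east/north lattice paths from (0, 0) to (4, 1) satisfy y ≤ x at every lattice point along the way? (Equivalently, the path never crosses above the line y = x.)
Number of paths = 4

By the reflection principle (André's argument), the number of monotone paths to (4, 1) with n ≤ m that never go above y = x is C(5, 4) − C(5, 5) = 5 − 1 = 4.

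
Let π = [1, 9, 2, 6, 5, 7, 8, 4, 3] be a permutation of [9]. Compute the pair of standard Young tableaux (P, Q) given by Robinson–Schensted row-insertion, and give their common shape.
P = [1, 2, 3, 7, 8] / [4] / [5] / [6] / [9];  Q = [1, 2, 4, 6, 7] / [3] / [5] / [8] / [9];  common shape = (5, 1, 1, 1, 1)

Row-insert the values π_1, π_2, … into P one at a time, bumping the leftmost entry strictly greater than the inserted value down to the next row. The recording tableau Q records, in position (i, j), the step at which that cell was added to P.
  Insert 1 (step 1): P = [1];  Q = [1]
  Insert 9 (step 2): P = [1, 9];  Q = [1, 2]
  Insert 2 (step 3): P = [1, 2] / [9];  Q = [1, 2] / [3]
  Insert 6 (step 4): P = [1, 2, 6] / [9];  Q = [1, 2, 4] / [3]
  Insert 5 (step 5): P = [1, 2, 5] / [6] / [9];  Q = [1, 2, 4] / [3] / [5]
  Insert 7 (step 6): P = [1, 2, 5, 7] / [6] / [9];  Q = [1, 2, 4, 6] / [3] / [5]
  Insert 8 (step 7): P = [1, 2, 5, 7, 8] / [6] / [9];  Q = [1, 2, 4, 6, 7] / [3] / [5]
  Insert 4 (step 8): P = [1, 2, 4, 7, 8] / [5] / [6] / [9];  Q = [1, 2, 4, 6, 7] / [3] / [5] / [8]
  Insert 3 (step 9): P = [1, 2, 3, 7, 8] / [4] / [5] / [6] / [9];  Q = [1, 2, 4, 6, 7] / [3] / [5] / [8] / [9]
Final shape: (5, 1, 1, 1, 1).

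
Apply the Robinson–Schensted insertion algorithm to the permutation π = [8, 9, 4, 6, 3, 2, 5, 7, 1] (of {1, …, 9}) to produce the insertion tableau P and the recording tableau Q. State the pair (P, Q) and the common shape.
P = [1, 5, 7] / [2, 6] / [3, 9] / [4] / [8];  Q = [1, 2, 8] / [3, 4] / [5, 7] / [6] / [9];  common shape = (3, 2, 2, 1, 1)

Row-insert the values π_1, π_2, … into P one at a time, bumping the leftmost entry strictly greater than the inserted value down to the next row. The recording tableau Q records, in position (i, j), the step at which that cell was added to P.
  Insert 8 (step 1): P = [8];  Q = [1]
  Insert 9 (step 2): P = [8, 9];  Q = [1, 2]
  Insert 4 (step 3): P = [4, 9] / [8];  Q = [1, 2] / [3]
  Insert 6 (step 4): P = [4, 6] / [8, 9];  Q = [1, 2] / [3, 4]
  Insert 3 (step 5): P = [3, 6] / [4, 9] / [8];  Q = [1, 2] / [3, 4] / [5]
  Insert 2 (step 6): P = [2, 6] / [3, 9] / [4] / [8];  Q = [1, 2] / [3, 4] / [5] / [6]
  Insert 5 (step 7): P = [2, 5] / [3, 6] / [4, 9] / [8];  Q = [1, 2] / [3, 4] / [5, 7] / [6]
  Insert 7 (step 8): P = [2, 5, 7] / [3, 6] / [4, 9] / [8];  Q = [1, 2, 8] / [3, 4] / [5, 7] / [6]
  Insert 1 (step 9): P = [1, 5, 7] / [2, 6] / [3, 9] / [4] / [8];  Q = [1, 2, 8] / [3, 4] / [5, 7] / [6] / [9]
Final shape: (3, 2, 2, 1, 1).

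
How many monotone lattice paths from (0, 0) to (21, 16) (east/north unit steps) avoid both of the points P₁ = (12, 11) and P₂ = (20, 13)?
Number of paths = 8119622794

Inclusion–exclusion. Total paths: C(37, 21) = 12875774670. Through P₁: C(23, 12)·C(14, 9) = 2706860156. Through P₂: C(33, 20)·C(4, 1) = 2292665760. Since P₁ is strictly southwest of P₂, a monotone path through both must visit P₁ then P₂; paths through both = C(23, 12)·C(10, 8)·C(4, 1) = 243374040. Avoid both = 12875774670 − 2706860156 − 2292665760 + 243374040 = 8119622794.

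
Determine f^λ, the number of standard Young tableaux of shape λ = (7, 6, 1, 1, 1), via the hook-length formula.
# SYT of shape (7, 6, 1, 1, 1) = 116480

Hook-length formula: f^λ = n! / Π hook(c), product over all cells c of the Young diagram. For λ = (7, 6, 1, 1, 1), n = 16 boxes. Hook lengths by row (left-to-right, top-to-bottom): [11, 7, 6, 5, 4, 3, 1]; [9, 5, 4, 3, 2, 1]; [3]; [2]; [1]. Product of hooks = 179625600. So f^λ = 16! / 179625600 = 20922789888000 / 179625600 = 116480.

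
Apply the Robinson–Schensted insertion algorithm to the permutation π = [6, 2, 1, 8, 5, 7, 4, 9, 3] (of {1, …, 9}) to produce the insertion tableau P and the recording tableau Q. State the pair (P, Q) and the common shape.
P = [1, 3, 7, 9] / [2, 4] / [5, 8] / [6];  Q = [1, 4, 6, 8] / [2, 5] / [3, 7] / [9];  common shape = (4, 2, 2, 1)

Row-insert the values π_1, π_2, … into P one at a time, bumping the leftmost entry strictly greater than the inserted value down to the next row. The recording tableau Q records, in position (i, j), the step at which that cell was added to P.
  Insert 6 (step 1): P = [6];  Q = [1]
  Insert 2 (step 2): P = [2] / [6];  Q = [1] / [2]
  Insert 1 (step 3): P = [1] / [2] / [6];  Q = [1] / [2] / [3]
  Insert 8 (step 4): P = [1, 8] / [2] / [6];  Q = [1, 4] / [2] / [3]
  Insert 5 (step 5): P = [1, 5] / [2, 8] / [6];  Q = [1, 4] / [2, 5] / [3]
  Insert 7 (step 6): P = [1, 5, 7] / [2, 8] / [6];  Q = [1, 4, 6] / [2, 5] / [3]
  Insert 4 (step 7): P = [1, 4, 7] / [2, 5] / [6, 8];  Q = [1, 4, 6] / [2, 5] / [3, 7]
  Insert 9 (step 8): P = [1, 4, 7, 9] / [2, 5] / [6, 8];  Q = [1, 4, 6, 8] / [2, 5] / [3, 7]
  Insert 3 (step 9): P = [1, 3, 7, 9] / [2, 4] / [5, 8] / [6];  Q = [1, 4, 6, 8] / [2, 5] / [3, 7] / [9]
Final shape: (4, 2, 2, 1).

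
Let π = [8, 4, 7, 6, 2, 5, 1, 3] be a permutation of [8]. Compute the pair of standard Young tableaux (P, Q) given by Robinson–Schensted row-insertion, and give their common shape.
P = [1, 3] / [2, 5] / [4, 6] / [7] / [8];  Q = [1, 3] / [2, 6] / [4, 8] / [5] / [7];  common shape = (2, 2, 2, 1, 1)

Row-insert the values π_1, π_2, … into P one at a time, bumping the leftmost entry strictly greater than the inserted value down to the next row. The recording tableau Q records, in position (i, j), the step at which that cell was added to P.
  Insert 8 (step 1): P = [8];  Q = [1]
  Insert 4 (step 2): P = [4] / [8];  Q = [1] / [2]
  Insert 7 (step 3): P = [4, 7] / [8];  Q = [1, 3] / [2]
  Insert 6 (step 4): P = [4, 6] / [7] / [8];  Q = [1, 3] / [2] / [4]
  Insert 2 (step 5): P = [2, 6] / [4] / [7] / [8];  Q = [1, 3] / [2] / [4] / [5]
  Insert 5 (step 6): P = [2, 5] / [4, 6] / [7] / [8];  Q = [1, 3] / [2, 6] / [4] / [5]
  Insert 1 (step 7): P = [1, 5] / [2, 6] / [4] / [7] / [8];  Q = [1, 3] / [2, 6] / [4] / [5] / [7]
  Insert 3 (step 8): P = [1, 3] / [2, 5] / [4, 6] / [7] / [8];  Q = [1, 3] / [2, 6] / [4, 8] / [5] / [7]
Final shape: (2, 2, 2, 1, 1).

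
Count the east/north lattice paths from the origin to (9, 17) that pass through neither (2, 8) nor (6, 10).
Number of paths = 1729790

Inclusion–exclusion. Total paths: C(26, 9) = 3124550. Through P₁: C(10, 2)·C(16, 7) = 514800. Through P₂: C(16, 6)·C(10, 3) = 960960. Since P₁ is strictly southwest of P₂, a monotone path through both must visit P₁ then P₂; paths through both = C(10, 2)·C(6, 4)·C(10, 3) = 81000. Avoid both = 3124550 − 514800 − 960960 + 81000 = 1729790.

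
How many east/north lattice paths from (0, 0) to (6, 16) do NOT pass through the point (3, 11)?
Number of paths = 54229

Total paths from (0, 0) to (6, 16): C(22, 6) = 74613. Paths through (3, 11): (paths (0, 0) → (3, 11)) × (paths (3, 11) → (6, 16)) = C(14, 3) · C(8, 3) = 364 · 56 = 20384. Avoidance count = 74613 − 20384 = 54229.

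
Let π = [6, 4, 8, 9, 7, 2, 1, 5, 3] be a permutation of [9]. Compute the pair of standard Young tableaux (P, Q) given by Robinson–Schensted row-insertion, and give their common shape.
P = [1, 3, 9] / [2, 5] / [4, 7] / [6, 8];  Q = [1, 3, 4] / [2, 5] / [6, 8] / [7, 9];  common shape = (3, 2, 2, 2)

Row-insert the values π_1, π_2, … into P one at a time, bumping the leftmost entry strictly greater than the inserted value down to the next row. The recording tableau Q records, in position (i, j), the step at which that cell was added to P.
  Insert 6 (step 1): P = [6];  Q = [1]
  Insert 4 (step 2): P = [4] / [6];  Q = [1] / [2]
  Insert 8 (step 3): P = [4, 8] / [6];  Q = [1, 3] / [2]
  Insert 9 (step 4): P = [4, 8, 9] / [6];  Q = [1, 3, 4] / [2]
  Insert 7 (step 5): P = [4, 7, 9] / [6, 8];  Q = [1, 3, 4] / [2, 5]
  Insert 2 (step 6): P = [2, 7, 9] / [4, 8] / [6];  Q = [1, 3, 4] / [2, 5] / [6]
  Insert 1 (step 7): P = [1, 7, 9] / [2, 8] / [4] / [6];  Q = [1, 3, 4] / [2, 5] / [6] / [7]
  Insert 5 (step 8): P = [1, 5, 9] / [2, 7] / [4, 8] / [6];  Q = [1, 3, 4] / [2, 5] / [6, 8] / [7]
  Insert 3 (step 9): P = [1, 3, 9] / [2, 5] / [4, 7] / [6, 8];  Q = [1, 3, 4] / [2, 5] / [6, 8] / [7, 9]
Final shape: (3, 2, 2, 2).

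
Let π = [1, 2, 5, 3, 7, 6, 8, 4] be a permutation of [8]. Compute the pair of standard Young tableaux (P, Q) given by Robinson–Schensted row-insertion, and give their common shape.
P = [1, 2, 3, 4, 8] / [5, 6] / [7];  Q = [1, 2, 3, 5, 7] / [4, 6] / [8];  common shape = (5, 2, 1)

Row-insert the values π_1, π_2, … into P one at a time, bumping the leftmost entry strictly greater than the inserted value down to the next row. The recording tableau Q records, in position (i, j), the step at which that cell was added to P.
  Insert 1 (step 1): P = [1];  Q = [1]
  Insert 2 (step 2): P = [1, 2];  Q = [1, 2]
  Insert 5 (step 3): P = [1, 2, 5];  Q = [1, 2, 3]
  Insert 3 (step 4): P = [1, 2, 3] / [5];  Q = [1, 2, 3] / [4]
  Insert 7 (step 5): P = [1, 2, 3, 7] / [5];  Q = [1, 2, 3, 5] / [4]
  Insert 6 (step 6): P = [1, 2, 3, 6] / [5, 7];  Q = [1, 2, 3, 5] / [4, 6]
  Insert 8 (step 7): P = [1, 2, 3, 6, 8] / [5, 7];  Q = [1, 2, 3, 5, 7] / [4, 6]
  Insert 4 (step 8): P = [1, 2, 3, 4, 8] / [5, 6] / [7];  Q = [1, 2, 3, 5, 7] / [4, 6] / [8]
Final shape: (5, 2, 1).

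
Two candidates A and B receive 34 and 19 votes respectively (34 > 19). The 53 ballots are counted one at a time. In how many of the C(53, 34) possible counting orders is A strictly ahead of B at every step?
Strict-lead orderings = 33688403180250

Total orderings of the 53 votes with 34 for A: C(53, 34) = 119032357903550. By the Bertrand ballot formula (Cycle Lemma / reflection principle), the number of orderings in which A is strictly ahead of B throughout is (p − q)/(p + q) · C(p + q, p) = (34 − 19)/(34 + 19) · 119032357903550 = 33688403180250.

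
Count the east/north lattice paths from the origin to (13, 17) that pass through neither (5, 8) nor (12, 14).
Number of paths = 58676048

Inclusion–exclusion. Total paths: C(30, 13) = 119759850. Through P₁: C(13, 5)·C(17, 8) = 31286970. Through P₂: C(26, 12)·C(4, 1) = 38630800. Since P₁ is strictly southwest of P₂, a monotone path through both must visit P₁ then P₂; paths through both = C(13, 5)·C(13, 7)·C(4, 1) = 8833968. Avoid both = 119759850 − 31286970 − 38630800 + 8833968 = 58676048.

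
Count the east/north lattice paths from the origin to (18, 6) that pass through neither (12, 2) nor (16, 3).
Number of paths = 110346

Inclusion–exclusion. Total paths: C(24, 18) = 134596. Through P₁: C(14, 12)·C(10, 6) = 19110. Through P₂: C(19, 16)·C(5, 2) = 9690. Since P₁ is strictly southwest of P₂, a monotone path through both must visit P₁ then P₂; paths through both = C(14, 12)·C(5, 4)·C(5, 2) = 4550. Avoid both = 134596 − 19110 − 9690 + 4550 = 110346.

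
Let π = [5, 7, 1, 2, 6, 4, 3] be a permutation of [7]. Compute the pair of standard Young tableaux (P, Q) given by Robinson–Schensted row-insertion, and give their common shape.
P = [1, 2, 3] / [4, 6] / [5] / [7];  Q = [1, 2, 5] / [3, 4] / [6] / [7];  common shape = (3, 2, 1, 1)

Row-insert the values π_1, π_2, … into P one at a time, bumping the leftmost entry strictly greater than the inserted value down to the next row. The recording tableau Q records, in position (i, j), the step at which that cell was added to P.
  Insert 5 (step 1): P = [5];  Q = [1]
  Insert 7 (step 2): P = [5, 7];  Q = [1, 2]
  Insert 1 (step 3): P = [1, 7] / [5];  Q = [1, 2] / [3]
  Insert 2 (step 4): P = [1, 2] / [5, 7];  Q = [1, 2] / [3, 4]
  Insert 6 (step 5): P = [1, 2, 6] / [5, 7];  Q = [1, 2, 5] / [3, 4]
  Insert 4 (step 6): P = [1, 2, 4] / [5, 6] / [7];  Q = [1, 2, 5] / [3, 4] / [6]
  Insert 3 (step 7): P = [1, 2, 3] / [4, 6] / [5] / [7];  Q = [1, 2, 5] / [3, 4] / [6] / [7]
Final shape: (3, 2, 1, 1).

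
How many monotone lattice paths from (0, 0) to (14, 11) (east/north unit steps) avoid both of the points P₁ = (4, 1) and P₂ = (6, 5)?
Number of paths = 2371459

Inclusion–exclusion. Total paths: C(25, 14) = 4457400. Through P₁: C(5, 4)·C(20, 10) = 923780. Through P₂: C(11, 6)·C(14, 8) = 1387386. Since P₁ is strictly southwest of P₂, a monotone path through both must visit P₁ then P₂; paths through both = C(5, 4)·C(6, 2)·C(14, 8) = 225225. Avoid both = 4457400 − 923780 − 1387386 + 225225 = 2371459.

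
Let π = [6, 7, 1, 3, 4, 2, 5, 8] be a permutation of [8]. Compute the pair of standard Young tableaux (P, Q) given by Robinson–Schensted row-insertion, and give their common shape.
P = [1, 2, 4, 5, 8] / [3, 7] / [6];  Q = [1, 2, 5, 7, 8] / [3, 4] / [6];  common shape = (5, 2, 1)

Row-insert the values π_1, π_2, … into P one at a time, bumping the leftmost entry strictly greater than the inserted value down to the next row. The recording tableau Q records, in position (i, j), the step at which that cell was added to P.
  Insert 6 (step 1): P = [6];  Q = [1]
  Insert 7 (step 2): P = [6, 7];  Q = [1, 2]
  Insert 1 (step 3): P = [1, 7] / [6];  Q = [1, 2] / [3]
  Insert 3 (step 4): P = [1, 3] / [6, 7];  Q = [1, 2] / [3, 4]
  Insert 4 (step 5): P = [1, 3, 4] / [6, 7];  Q = [1, 2, 5] / [3, 4]
  Insert 2 (step 6): P = [1, 2, 4] / [3, 7] / [6];  Q = [1, 2, 5] / [3, 4] / [6]
  Insert 5 (step 7): P = [1, 2, 4, 5] / [3, 7] / [6];  Q = [1, 2, 5, 7] / [3, 4] / [6]
  Insert 8 (step 8): P = [1, 2, 4, 5, 8] / [3, 7] / [6];  Q = [1, 2, 5, 7, 8] / [3, 4] / [6]
Final shape: (5, 2, 1).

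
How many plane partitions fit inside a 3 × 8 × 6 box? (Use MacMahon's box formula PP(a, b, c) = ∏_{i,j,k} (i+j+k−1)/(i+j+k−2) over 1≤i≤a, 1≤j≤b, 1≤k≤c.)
PP(3, 8, 6) = 614083470

Evaluate the triple product over i = 1..3, j = 1..8, k = 1..6. The factors are (2/1) · (3/2) · (4/3) · (5/4) · (6/5) · (7/6) · (3/2) · (4/3) · … (144 factors total). The numerators and denominators telescope so the product is an integer; carrying out the multiplication exactly gives PP(3, 8, 6) = 614083470.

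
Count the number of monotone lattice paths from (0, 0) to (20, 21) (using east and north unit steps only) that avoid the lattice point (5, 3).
Number of paths = 211048071300

Total paths from (0, 0) to (20, 21): C(41, 20) = 269128937220. Paths through (5, 3): (paths (0, 0) → (5, 3)) × (paths (5, 3) → (20, 21)) = C(8, 5) · C(33, 15) = 56 · 1037158320 = 58080865920. Avoidance count = 269128937220 − 58080865920 = 211048071300.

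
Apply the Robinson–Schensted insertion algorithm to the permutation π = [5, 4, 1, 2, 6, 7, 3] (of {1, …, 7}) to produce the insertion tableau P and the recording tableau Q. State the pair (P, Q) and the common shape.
P = [1, 2, 3, 7] / [4, 6] / [5];  Q = [1, 4, 5, 6] / [2, 7] / [3];  common shape = (4, 2, 1)

Row-insert the values π_1, π_2, … into P one at a time, bumping the leftmost entry strictly greater than the inserted value down to the next row. The recording tableau Q records, in position (i, j), the step at which that cell was added to P.
  Insert 5 (step 1): P = [5];  Q = [1]
  Insert 4 (step 2): P = [4] / [5];  Q = [1] / [2]
  Insert 1 (step 3): P = [1] / [4] / [5];  Q = [1] / [2] / [3]
  Insert 2 (step 4): P = [1, 2] / [4] / [5];  Q = [1, 4] / [2] / [3]
  Insert 6 (step 5): P = [1, 2, 6] / [4] / [5];  Q = [1, 4, 5] / [2] / [3]
  Insert 7 (step 6): P = [1, 2, 6, 7] / [4] / [5];  Q = [1, 4, 5, 6] / [2] / [3]
  Insert 3 (step 7): P = [1, 2, 3, 7] / [4, 6] / [5];  Q = [1, 4, 5, 6] / [2, 7] / [3]
Final shape: (4, 2, 1).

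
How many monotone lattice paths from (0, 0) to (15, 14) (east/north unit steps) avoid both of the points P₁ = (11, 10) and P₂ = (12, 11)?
Number of paths = 39935720

Inclusion–exclusion. Total paths: C(29, 15) = 77558760. Through P₁: C(21, 11)·C(8, 4) = 24690120. Through P₂: C(23, 12)·C(6, 3) = 27041560. Since P₁ is strictly southwest of P₂, a monotone path through both must visit P₁ then P₂; paths through both = C(21, 11)·C(2, 1)·C(6, 3) = 14108640. Avoid both = 77558760 − 24690120 − 27041560 + 14108640 = 39935720.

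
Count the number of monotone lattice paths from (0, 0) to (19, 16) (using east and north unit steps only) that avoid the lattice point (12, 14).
Number of paths = 3712251750

Total paths from (0, 0) to (19, 16): C(35, 19) = 4059928950. Paths through (12, 14): (paths (0, 0) → (12, 14)) × (paths (12, 14) → (19, 16)) = C(26, 12) · C(9, 7) = 9657700 · 36 = 347677200. Avoidance count = 4059928950 − 347677200 = 3712251750.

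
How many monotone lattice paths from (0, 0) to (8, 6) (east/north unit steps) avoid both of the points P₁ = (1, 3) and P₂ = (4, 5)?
Number of paths = 2093

Inclusion–exclusion. Total paths: C(14, 8) = 3003. Through P₁: C(4, 1)·C(10, 7) = 480. Through P₂: C(9, 4)·C(5, 4) = 630. Since P₁ is strictly southwest of P₂, a monotone path through both must visit P₁ then P₂; paths through both = C(4, 1)·C(5, 3)·C(5, 4) = 200. Avoid both = 3003 − 480 − 630 + 200 = 2093.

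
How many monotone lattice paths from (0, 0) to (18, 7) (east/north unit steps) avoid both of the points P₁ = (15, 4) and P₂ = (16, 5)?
Number of paths = 327598

Inclusion–exclusion. Total paths: C(25, 18) = 480700. Through P₁: C(19, 15)·C(6, 3) = 77520. Through P₂: C(21, 16)·C(4, 2) = 122094. Since P₁ is strictly southwest of P₂, a monotone path through both must visit P₁ then P₂; paths through both = C(19, 15)·C(2, 1)·C(4, 2) = 46512. Avoid both = 480700 − 77520 − 122094 + 46512 = 327598.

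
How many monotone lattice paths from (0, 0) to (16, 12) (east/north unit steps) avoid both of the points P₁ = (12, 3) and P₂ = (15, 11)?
Number of paths = 14794260

Inclusion–exclusion. Total paths: C(28, 16) = 30421755. Through P₁: C(15, 12)·C(13, 4) = 325325. Through P₂: C(26, 15)·C(2, 1) = 15452320. Since P₁ is strictly southwest of P₂, a monotone path through both must visit P₁ then P₂; paths through both = C(15, 12)·C(11, 3)·C(2, 1) = 150150. Avoid both = 30421755 − 325325 − 15452320 + 150150 = 14794260.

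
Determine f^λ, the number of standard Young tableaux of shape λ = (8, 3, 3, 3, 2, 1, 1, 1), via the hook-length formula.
# SYT of shape (8, 3, 3, 3, 2, 1, 1, 1) = 1158789632

Hook-length formula: f^λ = n! / Π hook(c), product over all cells c of the Young diagram. For λ = (8, 3, 3, 3, 2, 1, 1, 1), n = 22 boxes. Hook lengths by row (left-to-right, top-to-bottom): [15, 11, 9, 5, 4, 3, 2, 1]; [9, 5, 3]; [8, 4, 2]; [7, 3, 1]; [5, 1]; [3]; [2]; [1]. Product of hooks = 969978240000. So f^λ = 22! / 969978240000 = 1124000727777607680000 / 969978240000 = 1158789632.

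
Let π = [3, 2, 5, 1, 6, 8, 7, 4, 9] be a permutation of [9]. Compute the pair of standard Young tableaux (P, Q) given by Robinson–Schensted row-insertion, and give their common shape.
P = [1, 4, 6, 7, 9] / [2, 5] / [3, 8];  Q = [1, 3, 5, 6, 9] / [2, 7] / [4, 8];  common shape = (5, 2, 2)

Row-insert the values π_1, π_2, … into P one at a time, bumping the leftmost entry strictly greater than the inserted value down to the next row. The recording tableau Q records, in position (i, j), the step at which that cell was added to P.
  Insert 3 (step 1): P = [3];  Q = [1]
  Insert 2 (step 2): P = [2] / [3];  Q = [1] / [2]
  Insert 5 (step 3): P = [2, 5] / [3];  Q = [1, 3] / [2]
  Insert 1 (step 4): P = [1, 5] / [2] / [3];  Q = [1, 3] / [2] / [4]
  Insert 6 (step 5): P = [1, 5, 6] / [2] / [3];  Q = [1, 3, 5] / [2] / [4]
  Insert 8 (step 6): P = [1, 5, 6, 8] / [2] / [3];  Q = [1, 3, 5, 6] / [2] / [4]
  Insert 7 (step 7): P = [1, 5, 6, 7] / [2, 8] / [3];  Q = [1, 3, 5, 6] / [2, 7] / [4]
  Insert 4 (step 8): P = [1, 4, 6, 7] / [2, 5] / [3, 8];  Q = [1, 3, 5, 6] / [2, 7] / [4, 8]
  Insert 9 (step 9): P = [1, 4, 6, 7, 9] / [2, 5] / [3, 8];  Q = [1, 3, 5, 6, 9] / [2, 7] / [4, 8]
Final shape: (5, 2, 2).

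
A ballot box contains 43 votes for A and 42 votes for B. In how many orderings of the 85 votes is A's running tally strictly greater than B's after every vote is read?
Strict-lead orderings = 39044429911904443959240

Total orderings of the 85 votes with 43 for A: C(85, 43) = 3318776542511877736535400. By the Bertrand ballot formula (Cycle Lemma / reflection principle), the number of orderings in which A is strictly ahead of B throughout is (p − q)/(p + q) · C(p + q, p) = (43 − 42)/(43 + 42) · 3318776542511877736535400 = 39044429911904443959240.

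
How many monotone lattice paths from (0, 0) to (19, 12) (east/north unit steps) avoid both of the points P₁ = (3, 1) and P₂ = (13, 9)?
Number of paths = 61888353

Inclusion–exclusion. Total paths: C(31, 19) = 141120525. Through P₁: C(4, 3)·C(27, 16) = 52151580. Through P₂: C(22, 13)·C(9, 6) = 41783280. Since P₁ is strictly southwest of P₂, a monotone path through both must visit P₁ then P₂; paths through both = C(4, 3)·C(18, 10)·C(9, 6) = 14702688. Avoid both = 141120525 − 52151580 − 41783280 + 14702688 = 61888353.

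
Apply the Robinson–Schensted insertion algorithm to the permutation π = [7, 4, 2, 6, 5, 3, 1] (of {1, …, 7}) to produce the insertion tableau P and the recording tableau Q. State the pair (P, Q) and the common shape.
P = [1, 3] / [2, 5] / [4] / [6] / [7];  Q = [1, 4] / [2, 5] / [3] / [6] / [7];  common shape = (2, 2, 1, 1, 1)

Row-insert the values π_1, π_2, … into P one at a time, bumping the leftmost entry strictly greater than the inserted value down to the next row. The recording tableau Q records, in position (i, j), the step at which that cell was added to P.
  Insert 7 (step 1): P = [7];  Q = [1]
  Insert 4 (step 2): P = [4] / [7];  Q = [1] / [2]
  Insert 2 (step 3): P = [2] / [4] / [7];  Q = [1] / [2] / [3]
  Insert 6 (step 4): P = [2, 6] / [4] / [7];  Q = [1, 4] / [2] / [3]
  Insert 5 (step 5): P = [2, 5] / [4, 6] / [7];  Q = [1, 4] / [2, 5] / [3]
  Insert 3 (step 6): P = [2, 3] / [4, 5] / [6] / [7];  Q = [1, 4] / [2, 5] / [3] / [6]
  Insert 1 (step 7): P = [1, 3] / [2, 5] / [4] / [6] / [7];  Q = [1, 4] / [2, 5] / [3] / [6] / [7]
Final shape: (2, 2, 1, 1, 1).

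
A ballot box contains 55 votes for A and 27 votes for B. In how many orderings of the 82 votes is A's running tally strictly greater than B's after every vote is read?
Strict-lead orderings = 1174105900546396874112

Total orderings of the 82 votes with 55 for A: C(82, 55) = 3438452994457305131328. By the Bertrand ballot formula (Cycle Lemma / reflection principle), the number of orderings in which A is strictly ahead of B throughout is (p − q)/(p + q) · C(p + q, p) = (55 − 27)/(55 + 27) · 3438452994457305131328 = 1174105900546396874112.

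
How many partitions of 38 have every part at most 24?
p(38, parts ≤ 24) = 25642

Use the recurrence p(n, m) = p(n, m−1) + p(n−m, m): either the largest part is < m (count p(n, m−1)) or the largest part is exactly m (remove one copy of m, count p(n−m, m)). With p(0, ·) = 1 this gives p(38, parts ≤ 24) = 25642. (By conjugating Young diagrams, this also counts partitions of 38 into at most 24 parts.)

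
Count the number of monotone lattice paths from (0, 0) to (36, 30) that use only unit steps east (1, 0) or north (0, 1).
Number of paths = 5516694892996182896

A monotone lattice path from (0, 0) to (36, 30) consists of 36 east steps and 30 north steps in some order, so it is determined by which 36 of the 66 steps are east. The count is C(66, 36) = 5516694892996182896.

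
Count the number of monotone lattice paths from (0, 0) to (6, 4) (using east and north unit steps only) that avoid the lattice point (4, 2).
Number of paths = 120

Total paths from (0, 0) to (6, 4): C(10, 6) = 210. Paths through (4, 2): (paths (0, 0) → (4, 2)) × (paths (4, 2) → (6, 4)) = C(6, 4) · C(4, 2) = 15 · 6 = 90. Avoidance count = 210 − 90 = 120.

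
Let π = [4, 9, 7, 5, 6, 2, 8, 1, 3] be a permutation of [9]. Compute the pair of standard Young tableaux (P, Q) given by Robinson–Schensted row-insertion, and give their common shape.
P = [1, 3, 6, 8] / [2, 5] / [4] / [7] / [9];  Q = [1, 2, 5, 7] / [3, 9] / [4] / [6] / [8];  common shape = (4, 2, 1, 1, 1)

Row-insert the values π_1, π_2, … into P one at a time, bumping the leftmost entry strictly greater than the inserted value down to the next row. The recording tableau Q records, in position (i, j), the step at which that cell was added to P.
  Insert 4 (step 1): P = [4];  Q = [1]
  Insert 9 (step 2): P = [4, 9];  Q = [1, 2]
  Insert 7 (step 3): P = [4, 7] / [9];  Q = [1, 2] / [3]
  Insert 5 (step 4): P = [4, 5] / [7] / [9];  Q = [1, 2] / [3] / [4]
  Insert 6 (step 5): P = [4, 5, 6] / [7] / [9];  Q = [1, 2, 5] / [3] / [4]
  Insert 2 (step 6): P = [2, 5, 6] / [4] / [7] / [9];  Q = [1, 2, 5] / [3] / [4] / [6]
  Insert 8 (step 7): P = [2, 5, 6, 8] / [4] / [7] / [9];  Q = [1, 2, 5, 7] / [3] / [4] / [6]
  Insert 1 (step 8): P = [1, 5, 6, 8] / [2] / [4] / [7] / [9];  Q = [1, 2, 5, 7] / [3] / [4] / [6] / [8]
  Insert 3 (step 9): P = [1, 3, 6, 8] / [2, 5] / [4] / [7] / [9];  Q = [1, 2, 5, 7] / [3, 9] / [4] / [6] / [8]
Final shape: (4, 2, 1, 1, 1).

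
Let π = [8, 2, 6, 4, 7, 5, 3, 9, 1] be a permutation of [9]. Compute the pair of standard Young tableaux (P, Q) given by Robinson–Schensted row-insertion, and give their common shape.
P = [1, 3, 5, 9] / [2, 7] / [4] / [6] / [8];  Q = [1, 3, 5, 8] / [2, 6] / [4] / [7] / [9];  common shape = (4, 2, 1, 1, 1)

Row-insert the values π_1, π_2, … into P one at a time, bumping the leftmost entry strictly greater than the inserted value down to the next row. The recording tableau Q records, in position (i, j), the step at which that cell was added to P.
  Insert 8 (step 1): P = [8];  Q = [1]
  Insert 2 (step 2): P = [2] / [8];  Q = [1] / [2]
  Insert 6 (step 3): P = [2, 6] / [8];  Q = [1, 3] / [2]
  Insert 4 (step 4): P = [2, 4] / [6] / [8];  Q = [1, 3] / [2] / [4]
  Insert 7 (step 5): P = [2, 4, 7] / [6] / [8];  Q = [1, 3, 5] / [2] / [4]
  Insert 5 (step 6): P = [2, 4, 5] / [6, 7] / [8];  Q = [1, 3, 5] / [2, 6] / [4]
  Insert 3 (step 7): P = [2, 3, 5] / [4, 7] / [6] / [8];  Q = [1, 3, 5] / [2, 6] / [4] / [7]
  Insert 9 (step 8): P = [2, 3, 5, 9] / [4, 7] / [6] / [8];  Q = [1, 3, 5, 8] / [2, 6] / [4] / [7]
  Insert 1 (step 9): P = [1, 3, 5, 9] / [2, 7] / [4] / [6] / [8];  Q = [1, 3, 5, 8] / [2, 6] / [4] / [7] / [9]
Final shape: (4, 2, 1, 1, 1).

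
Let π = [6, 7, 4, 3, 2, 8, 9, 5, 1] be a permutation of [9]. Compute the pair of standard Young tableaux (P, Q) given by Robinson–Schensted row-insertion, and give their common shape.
P = [1, 5, 8, 9] / [2, 7] / [3] / [4] / [6];  Q = [1, 2, 6, 7] / [3, 8] / [4] / [5] / [9];  common shape = (4, 2, 1, 1, 1)

Row-insert the values π_1, π_2, … into P one at a time, bumping the leftmost entry strictly greater than the inserted value down to the next row. The recording tableau Q records, in position (i, j), the step at which that cell was added to P.
  Insert 6 (step 1): P = [6];  Q = [1]
  Insert 7 (step 2): P = [6, 7];  Q = [1, 2]
  Insert 4 (step 3): P = [4, 7] / [6];  Q = [1, 2] / [3]
  Insert 3 (step 4): P = [3, 7] / [4] / [6];  Q = [1, 2] / [3] / [4]
  Insert 2 (step 5): P = [2, 7] / [3] / [4] / [6];  Q = [1, 2] / [3] / [4] / [5]
  Insert 8 (step 6): P = [2, 7, 8] / [3] / [4] / [6];  Q = [1, 2, 6] / [3] / [4] / [5]
  Insert 9 (step 7): P = [2, 7, 8, 9] / [3] / [4] / [6];  Q = [1, 2, 6, 7] / [3] / [4] / [5]
  Insert 5 (step 8): P = [2, 5, 8, 9] / [3, 7] / [4] / [6];  Q = [1, 2, 6, 7] / [3, 8] / [4] / [5]
  Insert 1 (step 9): P = [1, 5, 8, 9] / [2, 7] / [3] / [4] / [6];  Q = [1, 2, 6, 7] / [3, 8] / [4] / [5] / [9]
Final shape: (4, 2, 1, 1, 1).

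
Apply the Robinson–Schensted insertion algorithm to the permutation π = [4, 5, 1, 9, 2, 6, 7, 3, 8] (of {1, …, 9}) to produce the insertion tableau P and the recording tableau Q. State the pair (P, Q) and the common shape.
P = [1, 2, 3, 7, 8] / [4, 5, 6] / [9];  Q = [1, 2, 4, 7, 9] / [3, 5, 6] / [8];  common shape = (5, 3, 1)

Row-insert the values π_1, π_2, … into P one at a time, bumping the leftmost entry strictly greater than the inserted value down to the next row. The recording tableau Q records, in position (i, j), the step at which that cell was added to P.
  Insert 4 (step 1): P = [4];  Q = [1]
  Insert 5 (step 2): P = [4, 5];  Q = [1, 2]
  Insert 1 (step 3): P = [1, 5] / [4];  Q = [1, 2] / [3]
  Insert 9 (step 4): P = [1, 5, 9] / [4];  Q = [1, 2, 4] / [3]
  Insert 2 (step 5): P = [1, 2, 9] / [4, 5];  Q = [1, 2, 4] / [3, 5]
  Insert 6 (step 6): P = [1, 2, 6] / [4, 5, 9];  Q = [1, 2, 4] / [3, 5, 6]
  Insert 7 (step 7): P = [1, 2, 6, 7] / [4, 5, 9];  Q = [1, 2, 4, 7] / [3, 5, 6]
  Insert 3 (step 8): P = [1, 2, 3, 7] / [4, 5, 6] / [9];  Q = [1, 2, 4, 7] / [3, 5, 6] / [8]
  Insert 8 (step 9): P = [1, 2, 3, 7, 8] / [4, 5, 6] / [9];  Q = [1, 2, 4, 7, 9] / [3, 5, 6] / [8]
Final shape: (5, 3, 1).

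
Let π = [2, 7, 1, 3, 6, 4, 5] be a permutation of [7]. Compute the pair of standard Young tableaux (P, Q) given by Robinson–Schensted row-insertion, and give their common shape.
P = [1, 3, 4, 5] / [2, 6] / [7];  Q = [1, 2, 5, 7] / [3, 4] / [6];  common shape = (4, 2, 1)

Row-insert the values π_1, π_2, … into P one at a time, bumping the leftmost entry strictly greater than the inserted value down to the next row. The recording tableau Q records, in position (i, j), the step at which that cell was added to P.
  Insert 2 (step 1): P = [2];  Q = [1]
  Insert 7 (step 2): P = [2, 7];  Q = [1, 2]
  Insert 1 (step 3): P = [1, 7] / [2];  Q = [1, 2] / [3]
  Insert 3 (step 4): P = [1, 3] / [2, 7];  Q = [1, 2] / [3, 4]
  Insert 6 (step 5): P = [1, 3, 6] / [2, 7];  Q = [1, 2, 5] / [3, 4]
  Insert 4 (step 6): P = [1, 3, 4] / [2, 6] / [7];  Q = [1, 2, 5] / [3, 4] / [6]
  Insert 5 (step 7): P = [1, 3, 4, 5] / [2, 6] / [7];  Q = [1, 2, 5, 7] / [3, 4] / [6]
Final shape: (4, 2, 1).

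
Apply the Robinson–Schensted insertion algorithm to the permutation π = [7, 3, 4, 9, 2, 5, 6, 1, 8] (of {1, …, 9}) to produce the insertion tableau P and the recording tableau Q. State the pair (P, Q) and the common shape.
P = [1, 4, 5, 6, 8] / [2, 9] / [3] / [7];  Q = [1, 3, 4, 7, 9] / [2, 6] / [5] / [8];  common shape = (5, 2, 1, 1)

Row-insert the values π_1, π_2, … into P one at a time, bumping the leftmost entry strictly greater than the inserted value down to the next row. The recording tableau Q records, in position (i, j), the step at which that cell was added to P.
  Insert 7 (step 1): P = [7];  Q = [1]
  Insert 3 (step 2): P = [3] / [7];  Q = [1] / [2]
  Insert 4 (step 3): P = [3, 4] / [7];  Q = [1, 3] / [2]
  Insert 9 (step 4): P = [3, 4, 9] / [7];  Q = [1, 3, 4] / [2]
  Insert 2 (step 5): P = [2, 4, 9] / [3] / [7];  Q = [1, 3, 4] / [2] / [5]
  Insert 5 (step 6): P = [2, 4, 5] / [3, 9] / [7];  Q = [1, 3, 4] / [2, 6] / [5]
  Insert 6 (step 7): P = [2, 4, 5, 6] / [3, 9] / [7];  Q = [1, 3, 4, 7] / [2, 6] / [5]
  Insert 1 (step 8): P = [1, 4, 5, 6] / [2, 9] / [3] / [7];  Q = [1, 3, 4, 7] / [2, 6] / [5] / [8]
  Insert 8 (step 9): P = [1, 4, 5, 6, 8] / [2, 9] / [3] / [7];  Q = [1, 3, 4, 7, 9] / [2, 6] / [5] / [8]
Final shape: (5, 2, 1, 1).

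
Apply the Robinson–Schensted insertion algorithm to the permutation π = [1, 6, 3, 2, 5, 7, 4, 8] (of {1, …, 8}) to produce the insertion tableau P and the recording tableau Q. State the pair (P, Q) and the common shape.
P = [1, 2, 4, 7, 8] / [3, 5] / [6];  Q = [1, 2, 5, 6, 8] / [3, 7] / [4];  common shape = (5, 2, 1)

Row-insert the values π_1, π_2, … into P one at a time, bumping the leftmost entry strictly greater than the inserted value down to the next row. The recording tableau Q records, in position (i, j), the step at which that cell was added to P.
  Insert 1 (step 1): P = [1];  Q = [1]
  Insert 6 (step 2): P = [1, 6];  Q = [1, 2]
  Insert 3 (step 3): P = [1, 3] / [6];  Q = [1, 2] / [3]
  Insert 2 (step 4): P = [1, 2] / [3] / [6];  Q = [1, 2] / [3] / [4]
  Insert 5 (step 5): P = [1, 2, 5] / [3] / [6];  Q = [1, 2, 5] / [3] / [4]
  Insert 7 (step 6): P = [1, 2, 5, 7] / [3] / [6];  Q = [1, 2, 5, 6] / [3] / [4]
  Insert 4 (step 7): P = [1, 2, 4, 7] / [3, 5] / [6];  Q = [1, 2, 5, 6] / [3, 7] / [4]
  Insert 8 (step 8): P = [1, 2, 4, 7, 8] / [3, 5] / [6];  Q = [1, 2, 5, 6, 8] / [3, 7] / [4]
Final shape: (5, 2, 1).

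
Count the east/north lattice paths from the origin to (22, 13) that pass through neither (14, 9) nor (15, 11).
Number of paths = 881943510

Inclusion–exclusion. Total paths: C(35, 22) = 1476337800. Through P₁: C(23, 14)·C(12, 8) = 404509050. Through P₂: C(26, 15)·C(9, 7) = 278141760. Since P₁ is strictly southwest of P₂, a monotone path through both must visit P₁ then P₂; paths through both = C(23, 14)·C(3, 1)·C(9, 7) = 88256520. Avoid both = 1476337800 − 404509050 − 278141760 + 88256520 = 881943510.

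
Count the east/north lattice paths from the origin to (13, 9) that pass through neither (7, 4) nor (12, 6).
Number of paths = 298424

Inclusion–exclusion. Total paths: C(22, 13) = 497420. Through P₁: C(11, 7)·C(11, 6) = 152460. Through P₂: C(18, 12)·C(4, 1) = 74256. Since P₁ is strictly southwest of P₂, a monotone path through both must visit P₁ then P₂; paths through both = C(11, 7)·C(7, 5)·C(4, 1) = 27720. Avoid both = 497420 − 152460 − 74256 + 27720 = 298424.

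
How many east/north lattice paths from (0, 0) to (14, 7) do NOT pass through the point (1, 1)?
Number of paths = 62016

Total paths from (0, 0) to (14, 7): C(21, 14) = 116280. Paths through (1, 1): (paths (0, 0) → (1, 1)) × (paths (1, 1) → (14, 7)) = C(2, 1) · C(19, 13) = 2 · 27132 = 54264. Avoidance count = 116280 − 54264 = 62016.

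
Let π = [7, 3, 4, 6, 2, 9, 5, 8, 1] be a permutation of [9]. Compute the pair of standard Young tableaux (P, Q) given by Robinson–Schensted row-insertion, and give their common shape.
P = [1, 4, 5, 8] / [2, 6, 9] / [3] / [7];  Q = [1, 3, 4, 6] / [2, 7, 8] / [5] / [9];  common shape = (4, 3, 1, 1)

Row-insert the values π_1, π_2, … into P one at a time, bumping the leftmost entry strictly greater than the inserted value down to the next row. The recording tableau Q records, in position (i, j), the step at which that cell was added to P.
  Insert 7 (step 1): P = [7];  Q = [1]
  Insert 3 (step 2): P = [3] / [7];  Q = [1] / [2]
  Insert 4 (step 3): P = [3, 4] / [7];  Q = [1, 3] / [2]
  Insert 6 (step 4): P = [3, 4, 6] / [7];  Q = [1, 3, 4] / [2]
  Insert 2 (step 5): P = [2, 4, 6] / [3] / [7];  Q = [1, 3, 4] / [2] / [5]
  Insert 9 (step 6): P = [2, 4, 6, 9] / [3] / [7];  Q = [1, 3, 4, 6] / [2] / [5]
  Insert 5 (step 7): P = [2, 4, 5, 9] / [3, 6] / [7];  Q = [1, 3, 4, 6] / [2, 7] / [5]
  Insert 8 (step 8): P = [2, 4, 5, 8] / [3, 6, 9] / [7];  Q = [1, 3, 4, 6] / [2, 7, 8] / [5]
  Insert 1 (step 9): P = [1, 4, 5, 8] / [2, 6, 9] / [3] / [7];  Q = [1, 3, 4, 6] / [2, 7, 8] / [5] / [9]
Final shape: (4, 3, 1, 1).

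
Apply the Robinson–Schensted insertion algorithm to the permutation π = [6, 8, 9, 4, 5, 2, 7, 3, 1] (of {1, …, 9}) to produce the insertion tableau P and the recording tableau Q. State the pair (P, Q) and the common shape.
P = [1, 3, 7] / [2, 5, 9] / [4, 8] / [6];  Q = [1, 2, 3] / [4, 5, 7] / [6, 8] / [9];  common shape = (3, 3, 2, 1)

Row-insert the values π_1, π_2, … into P one at a time, bumping the leftmost entry strictly greater than the inserted value down to the next row. The recording tableau Q records, in position (i, j), the step at which that cell was added to P.
  Insert 6 (step 1): P = [6];  Q = [1]
  Insert 8 (step 2): P = [6, 8];  Q = [1, 2]
  Insert 9 (step 3): P = [6, 8, 9];  Q = [1, 2, 3]
  Insert 4 (step 4): P = [4, 8, 9] / [6];  Q = [1, 2, 3] / [4]
  Insert 5 (step 5): P = [4, 5, 9] / [6, 8];  Q = [1, 2, 3] / [4, 5]
  Insert 2 (step 6): P = [2, 5, 9] / [4, 8] / [6];  Q = [1, 2, 3] / [4, 5] / [6]
  Insert 7 (step 7): P = [2, 5, 7] / [4, 8, 9] / [6];  Q = [1, 2, 3] / [4, 5, 7] / [6]
  Insert 3 (step 8): P = [2, 3, 7] / [4, 5, 9] / [6, 8];  Q = [1, 2, 3] / [4, 5, 7] / [6, 8]
  Insert 1 (step 9): P = [1, 3, 7] / [2, 5, 9] / [4, 8] / [6];  Q = [1, 2, 3] / [4, 5, 7] / [6, 8] / [9]
Final shape: (3, 3, 2, 1).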